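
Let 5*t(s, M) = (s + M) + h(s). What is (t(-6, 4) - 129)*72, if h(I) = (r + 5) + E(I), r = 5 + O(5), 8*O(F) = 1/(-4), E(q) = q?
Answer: -185193/20 ≈ -9259.7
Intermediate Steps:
O(F) = -1/32 (O(F) = (⅛)/(-4) = (⅛)*(-¼) = -1/32)
r = 159/32 (r = 5 - 1/32 = 159/32 ≈ 4.9688)
h(I) = 319/32 + I (h(I) = (159/32 + 5) + I = 319/32 + I)
t(s, M) = 319/160 + M/5 + 2*s/5 (t(s, M) = ((s + M) + (319/32 + s))/5 = ((M + s) + (319/32 + s))/5 = (319/32 + M + 2*s)/5 = 319/160 + M/5 + 2*s/5)
(t(-6, 4) - 129)*72 = ((319/160 + (⅕)*4 + (⅖)*(-6)) - 129)*72 = ((319/160 + ⅘ - 12/5) - 129)*72 = (63/160 - 129)*72 = -20577/160*72 = -185193/20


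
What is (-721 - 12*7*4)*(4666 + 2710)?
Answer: -7796432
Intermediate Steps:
(-721 - 12*7*4)*(4666 + 2710) = (-721 - 84*4)*7376 = (-721 - 336)*7376 = -1057*7376 = -7796432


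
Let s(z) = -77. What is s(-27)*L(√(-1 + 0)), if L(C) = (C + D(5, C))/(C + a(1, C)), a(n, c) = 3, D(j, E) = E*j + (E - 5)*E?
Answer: 77/5 - 154*I/5 ≈ 15.4 - 30.8*I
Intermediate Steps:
D(j, E) = E*j + E*(-5 + E) (D(j, E) = E*j + (-5 + E)*E = E*j + E*(-5 + E))
L(C) = (C + C²)/(3 + C) (L(C) = (C + C*(-5 + C + 5))/(C + 3) = (C + C*C)/(3 + C) = (C + C²)/(3 + C))
s(-27)*L(√(-1 + 0)) = -77*√(-1 + 0)*(1 + √(-1 + 0))/(3 + √(-1 + 0)) = -77*√(-1)*(1 + √(-1))/(3 + √(-1)) = -77*I*(1 + I)/(3 + I) = -77*I*(3 - I)/10*(1 + I) = -77*I*(1 + I)*(3 - I)/10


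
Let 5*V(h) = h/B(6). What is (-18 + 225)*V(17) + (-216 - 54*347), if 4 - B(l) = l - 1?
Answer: -98289/5 ≈ -19658.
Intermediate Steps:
B(l) = 5 - l (B(l) = 4 - (l - 1) = 4 - (-1 + l) = 4 + (1 - l) = 5 - l)
V(h) = -h/5 (V(h) = (h/(5 - 1*6))/5 = (h/(5 - 6))/5 = (h/(-1))/5 = (h*(-1))/5 = (-h)/5 = -h/5)
(-18 + 225)*V(17) + (-216 - 54*347) = (-18 + 225)*(-1/5*17) + (-216 - 54*347) = 207*(-17/5) + (-216 - 18738) = -3519/5 - 18954 = -98289/5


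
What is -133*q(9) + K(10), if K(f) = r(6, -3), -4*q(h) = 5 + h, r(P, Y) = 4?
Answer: 939/2 ≈ 469.50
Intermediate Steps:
q(h) = -5/4 - h/4 (q(h) = -(5 + h)/4 = -5/4 - h/4)
K(f) = 4
-133*q(9) + K(10) = -133*(-5/4 - ¼*9) + 4 = -133*(-5/4 - 9/4) + 4 = -133*(-7/2) + 4 = 931/2 + 4 = 939/2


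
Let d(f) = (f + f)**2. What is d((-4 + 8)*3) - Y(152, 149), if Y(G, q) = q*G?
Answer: -22072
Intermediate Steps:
Y(G, q) = G*q
d(f) = 4*f**2 (d(f) = (2*f)**2 = 4*f**2)
d((-4 + 8)*3) - Y(152, 149) = 4*((-4 + 8)*3)**2 - 152*149 = 4*(4*3)**2 - 1*22648 = 4*12**2 - 22648 = 4*144 - 22648 = 576 - 22648 = -22072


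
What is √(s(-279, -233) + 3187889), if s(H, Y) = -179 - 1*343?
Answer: √3187367 ≈ 1785.3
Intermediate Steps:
s(H, Y) = -522 (s(H, Y) = -179 - 343 = -522)
√(s(-279, -233) + 3187889) = √(-522 + 3187889) = √3187367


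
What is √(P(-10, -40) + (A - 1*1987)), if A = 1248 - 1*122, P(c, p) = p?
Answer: I*√901 ≈ 30.017*I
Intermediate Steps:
A = 1126 (A = 1248 - 122 = 1126)
√(P(-10, -40) + (A - 1*1987)) = √(-40 + (1126 - 1*1987)) = √(-40 + (1126 - 1987)) = √(-40 - 861) = √(-901) = I*√901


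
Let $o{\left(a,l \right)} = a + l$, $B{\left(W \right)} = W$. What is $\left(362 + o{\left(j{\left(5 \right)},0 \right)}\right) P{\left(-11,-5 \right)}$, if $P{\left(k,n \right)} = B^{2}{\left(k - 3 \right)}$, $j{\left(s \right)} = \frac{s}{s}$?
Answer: $71148$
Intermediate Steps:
$j{\left(s \right)} = 1$
$P{\left(k,n \right)} = \left(-3 + k\right)^{2}$ ($P{\left(k,n \right)} = \left(k - 3\right)^{2} = \left(-3 + k\right)^{2}$)
$\left(362 + o{\left(j{\left(5 \right)},0 \right)}\right) P{\left(-11,-5 \right)} = \left(362 + \left(1 + 0\right)\right) \left(-3 - 11\right)^{2} = \left(362 + 1\right) \left(-14\right)^{2} = 363 \cdot 196 = 71148$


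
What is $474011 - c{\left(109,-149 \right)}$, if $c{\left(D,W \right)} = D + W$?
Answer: $474051$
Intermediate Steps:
$474011 - c{\left(109,-149 \right)} = 474011 - \left(109 - 149\right) = 474011 - -40 = 474011 + 40 = 474051$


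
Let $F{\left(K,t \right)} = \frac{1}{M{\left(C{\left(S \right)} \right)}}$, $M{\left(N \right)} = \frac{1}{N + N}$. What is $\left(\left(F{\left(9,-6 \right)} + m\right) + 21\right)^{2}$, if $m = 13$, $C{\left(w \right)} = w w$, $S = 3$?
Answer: $2704$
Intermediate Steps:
$C{\left(w \right)} = w^{2}$
$M{\left(N \right)} = \frac{1}{2 N}$
$F{\left(K,t \right)} = 18$ ($F{\left(K,t \right)} = \frac{1}{\frac{1}{2} \frac{1}{3^{2}}} = \frac{1}{\frac{1}{2} \cdot \frac{1}{9}} = \frac{1}{\frac{1}{18}} = 18$)
$\left(\left(F{\left(9,-6 \right)} + m\right) + 21\right)^{2} = \left(\left(18 + 13\right) + 21\right)^{2} = \left(31 + 21\right)^{2} = 52^{2} = 2704$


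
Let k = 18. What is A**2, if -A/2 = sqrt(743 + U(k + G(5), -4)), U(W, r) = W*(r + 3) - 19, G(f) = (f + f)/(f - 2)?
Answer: 8432/3 ≈ 2810.7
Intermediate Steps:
G(f) = 2*f/(-2 + f) (G(f) = (2*f)/(-2 + f) = 2*f/(-2 + f))
U(W, r) = -19 + W*(3 + r) (U(W, r) = W*(3 + r) - 19 = -19 + W*(3 + r))
A = -4*sqrt(1581)/3 (A = -2*sqrt(743 + (-19 + 3*(18 + 2*5/(-2 + 5)) + (18 + 2*5/(-2 + 5))*(-4))) = -2*sqrt(743 + (-19 + 3*(18 + 2*5/3) + (18 + 2*5/3)*(-4))) = -2*sqrt(743 + (-19 + 3*(18 + 2*5*(1/3)) + (18 + 2*5*(1/3))*(-4))) = -2*sqrt(743 + (-19 + 3*(18 + 10/3) + (18 + 10/3)*(-4))) = -2*sqrt(743 + (-19 + 3*(64/3) + (64/3)*(-4))) = -2*sqrt(743 + (-19 + 64 - 256/3)) = -2*sqrt(743 - 121/3) = -4*sqrt(1581)/3 ≈ -53.016)
A**2 = (-4*sqrt(1581)/3)**2 = 8432/3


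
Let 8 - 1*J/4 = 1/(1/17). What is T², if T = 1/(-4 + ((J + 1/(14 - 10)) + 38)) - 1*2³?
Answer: 3600/49 ≈ 73.469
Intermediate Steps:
J = -36 (J = 32 - 4/(1/17) = 32 - 4/1/17 = 32 - 4*17 = 32 - 68 = -36)
T = -60/7 (T = 1/(-4 + ((-36 + 1/(14 - 10)) + 38)) - 1*2³ = 1/(-4 + ((-36 + 1/4) + 38)) - 1*8 = 1/(-4 + ((-36 + ¼) + 38)) - 8 = 1/(-4 + (-143/4 + 38)) - 8 = 1/(-4 + 9/4) - 8 = 1/(-7/4) - 8 = -4/7 - 8 = -60/7 ≈ -8.5714)
T² = (-60/7)² = 3600/49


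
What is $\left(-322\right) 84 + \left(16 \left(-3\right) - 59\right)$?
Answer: $-27155$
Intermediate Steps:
$\left(-322\right) 84 + \left(16 \left(-3\right) - 59\right) = -27048 - 107 = -27155$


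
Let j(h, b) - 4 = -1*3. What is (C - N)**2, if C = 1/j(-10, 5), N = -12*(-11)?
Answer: 17161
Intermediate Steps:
j(h, b) = 1 (j(h, b) = 4 - 1*3 = 4 - 3 = 1)
N = 132
C = 1 (C = 1/1 = 1)
(C - N)**2 = (1 - 1*132)**2 = (1 - 132)**2 = (-131)**2 = 17161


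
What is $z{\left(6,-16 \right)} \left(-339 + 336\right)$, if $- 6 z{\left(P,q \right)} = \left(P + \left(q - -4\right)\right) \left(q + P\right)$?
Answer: $30$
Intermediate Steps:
$z{\left(P,q \right)} = - \frac{\left(P + q\right) \left(4 + P + q\right)}{6}$ ($z{\left(P,q \right)} = - \frac{\left(P + \left(q - -4\right)\right) \left(q + P\right)}{6} = - \frac{\left(P + \left(q + 4\right)\right) \left(P + q\right)}{6} = - \frac{\left(P + \left(4 + q\right)\right) \left(P + q\right)}{6} = - \frac{\left(4 + P + q\right) \left(P + q\right)}{6} = - \frac{\left(P + q\right) \left(4 + P + q\right)}{6}$)
$z{\left(6,-16 \right)} \left(-339 + 336\right) = \left(\left(- \frac{2}{3}\right) 6 - - \frac{32}{3} - \frac{6^{2}}{6} - \frac{\left(-16\right)^{2}}{6} - 2 \left(-16\right)\right) \left(-339 + 336\right) = \left(-4 + \frac{32}{3} - 6 - \frac{128}{3} + 32\right) \left(-3\right) = \left(-10\right) \left(-3\right) = 30$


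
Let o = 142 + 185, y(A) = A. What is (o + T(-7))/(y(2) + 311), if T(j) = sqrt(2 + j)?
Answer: 327/313 + I*sqrt(5)/313 ≈ 1.0447 + 0.007144*I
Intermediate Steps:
o = 327
(o + T(-7))/(y(2) + 311) = (327 + sqrt(2 - 7))/(2 + 311) = (327 + sqrt(-5))/313 = (327 + I*sqrt(5))*(1/313) = 327/313 + I*sqrt(5)/313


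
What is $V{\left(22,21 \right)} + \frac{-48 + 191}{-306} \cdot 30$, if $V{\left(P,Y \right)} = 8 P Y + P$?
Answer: $\frac{188903}{51} \approx 3704.0$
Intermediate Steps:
$V{\left(P,Y \right)} = P + 8 P Y$ ($V{\left(P,Y \right)} = 8 P Y + P = P + 8 P Y$)
$V{\left(22,21 \right)} + \frac{-48 + 191}{-306} \cdot 30 = 22 \left(1 + 8 \cdot 21\right) + \frac{-48 + 191}{-306} \cdot 30 = 22 \left(1 + 168\right) + 143 \left(- \frac{1}{306}\right) 30 = 22 \cdot 169 - \frac{715}{51} = 3718 - \frac{715}{51} = \frac{188903}{51}$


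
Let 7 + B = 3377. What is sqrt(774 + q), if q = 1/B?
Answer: sqrt(8790243970)/3370 ≈ 27.821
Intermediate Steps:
B = 3370 (B = -7 + 3377 = 3370)
q = 1/3370 ≈ 0.00029674
sqrt(774 + q) = sqrt(774 + 1/3370) = sqrt(2608381/3370) = sqrt(8790243970)/3370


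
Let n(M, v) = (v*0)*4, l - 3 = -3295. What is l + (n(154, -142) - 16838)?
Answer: -20130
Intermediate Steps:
l = -3292 (l = 3 - 3295 = -3292)
n(M, v) = 0 (n(M, v) = 0*4 = 0)
l + (n(154, -142) - 16838) = -3292 + (0 - 16838) = -3292 - 16838 = -20130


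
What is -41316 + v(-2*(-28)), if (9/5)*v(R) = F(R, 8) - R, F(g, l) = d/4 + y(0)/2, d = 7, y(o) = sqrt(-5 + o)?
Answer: -1488461/36 + 5*I*sqrt(5)/18 ≈ -41346.0 + 0.62113*I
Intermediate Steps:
F(g, l) = 7/4 + I*sqrt(5)/2 (F(g, l) = 7/4 + sqrt(-5 + 0)/2 = 7*(1/4) + sqrt(-5)*(1/2) = 7/4 + (I*sqrt(5))*(1/2) = 7/4 + I*sqrt(5)/2)
v(R) = 35/36 - 5*R/9 + 5*I*sqrt(5)/18 (v(R) = 5*((7/4 + I*sqrt(5)/2) - R)/9 = 5*(7/4 - R + I*sqrt(5)/2)/9 = 35/36 - 5*R/9 + 5*I*sqrt(5)/18)
-41316 + v(-2*(-28)) = -41316 + (35/36 - (-10)*(-28)/9 + 5*I*sqrt(5)/18) = -41316 + (35/36 - 5/9*56 + 5*I*sqrt(5)/18) = -41316 + (35/36 - 280/9 + 5*I*sqrt(5)/18) = -41316 + (-1085/36 + 5*I*sqrt(5)/18) = -1488461/36 + 5*I*sqrt(5)/18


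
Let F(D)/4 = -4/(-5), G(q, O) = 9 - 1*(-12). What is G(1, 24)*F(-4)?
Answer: 336/5 ≈ 67.200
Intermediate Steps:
G(q, O) = 21 (G(q, O) = 9 + 12 = 21)
F(D) = 16/5 (F(D) = 4*(-4/(-5)) = 4*(-4*(-⅕)) = 4*(⅘) = 16/5)
G(1, 24)*F(-4) = 21*(16/5) = 336/5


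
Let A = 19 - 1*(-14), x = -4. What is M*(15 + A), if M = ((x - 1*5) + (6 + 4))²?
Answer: 48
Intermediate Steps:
A = 33 (A = 19 + 14 = 33)
M = 1 (M = ((-4 - 1*5) + (6 + 4))² = ((-4 - 5) + 10)² = (-9 + 10)² = 1² = 1)
M*(15 + A) = 1*(15 + 33) = 1*48 = 48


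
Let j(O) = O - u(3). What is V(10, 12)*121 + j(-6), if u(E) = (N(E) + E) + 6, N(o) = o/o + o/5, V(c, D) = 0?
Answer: -83/5 ≈ -16.600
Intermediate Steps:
N(o) = 1 + o/5 (N(o) = 1 + o*(⅕) = 1 + o/5)
u(E) = 7 + 6*E/5 (u(E) = ((1 + E/5) + E) + 6 = (1 + 6*E/5) + 6 = 7 + 6*E/5)
j(O) = -53/5 + O (j(O) = O - (7 + (6/5)*3) = O - (7 + 18/5) = O - 1*53/5 = O - 53/5 = -53/5 + O)
V(10, 12)*121 + j(-6) = 0*121 + (-53/5 - 6) = 0 - 83/5 = -83/5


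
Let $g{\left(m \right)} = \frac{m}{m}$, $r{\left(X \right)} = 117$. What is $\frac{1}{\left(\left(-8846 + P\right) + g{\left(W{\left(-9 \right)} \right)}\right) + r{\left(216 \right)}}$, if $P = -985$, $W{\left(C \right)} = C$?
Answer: $- \frac{1}{9713} \approx -0.00010295$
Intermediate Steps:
$g{\left(m \right)} = 1$
$\frac{1}{\left(\left(-8846 + P\right) + g{\left(W{\left(-9 \right)} \right)}\right) + r{\left(216 \right)}} = \frac{1}{\left(\left(-8846 - 985\right) + 1\right) + 117} = \frac{1}{\left(-9831 + 1\right) + 117} = \frac{1}{-9830 + 117} = \frac{1}{-9713} = - \frac{1}{9713}$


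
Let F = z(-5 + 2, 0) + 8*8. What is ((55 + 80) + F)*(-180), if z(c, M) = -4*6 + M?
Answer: -31500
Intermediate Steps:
z(c, M) = -24 + M
F = 40 (F = (-24 + 0) + 8*8 = -24 + 64 = 40)
((55 + 80) + F)*(-180) = ((55 + 80) + 40)*(-180) = (135 + 40)*(-180) = 175*(-180) = -31500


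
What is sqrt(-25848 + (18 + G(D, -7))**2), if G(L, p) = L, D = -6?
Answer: 6*I*sqrt(714) ≈ 160.32*I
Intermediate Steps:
sqrt(-25848 + (18 + G(D, -7))**2) = sqrt(-25848 + (18 - 6)**2) = sqrt(-25848 + 12**2) = sqrt(-25848 + 144) = sqrt(-25704) = 6*I*sqrt(714)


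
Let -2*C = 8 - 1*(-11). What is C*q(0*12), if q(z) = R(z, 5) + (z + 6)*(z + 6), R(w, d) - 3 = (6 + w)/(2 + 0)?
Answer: -399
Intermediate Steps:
C = -19/2 (C = -(8 - 1*(-11))/2 = -(8 + 11)/2 = -½*19 = -19/2 ≈ -9.5000)
R(w, d) = 6 + w/2 (R(w, d) = 3 + (6 + w)/(2 + 0) = 3 + (6 + w)/2 = 3 + (6 + w)*(½) = 3 + (3 + w/2) = 6 + w/2)
q(z) = 6 + (6 + z)² + z/2 (q(z) = (6 + z/2) + (z + 6)*(z + 6) = (6 + z/2) + (6 + z)*(6 + z) = (6 + z/2) + (6 + z)² = 6 + (6 + z)² + z/2)
C*q(0*12) = -19*(42 + (0*12)² + 25*(0*12)/2)/2 = -19*(42 + 0² + (25/2)*0)/2 = -19*(42 + 0 + 0)/2 = -19/2*42 = -399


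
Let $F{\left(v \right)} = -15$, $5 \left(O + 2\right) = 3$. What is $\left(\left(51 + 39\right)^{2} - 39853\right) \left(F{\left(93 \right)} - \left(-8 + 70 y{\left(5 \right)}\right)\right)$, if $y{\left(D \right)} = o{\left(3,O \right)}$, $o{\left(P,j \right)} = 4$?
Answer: $9113111$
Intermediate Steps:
$O = - \frac{7}{5}$ ($O = -2 + \frac{1}{5} \cdot 3 = -2 + \frac{3}{5} = - \frac{7}{5} \approx -1.4$)
$y{\left(D \right)} = 4$
$\left(\left(51 + 39\right)^{2} - 39853\right) \left(F{\left(93 \right)} - \left(-8 + 70 y{\left(5 \right)}\right)\right) = \left(\left(51 + 39\right)^{2} - 39853\right) \left(-15 + \left(\left(-70\right) 4 + 8\right)\right) = \left(90^{2} - 39853\right) \left(-15 + \left(-280 + 8\right)\right) = \left(8100 - 39853\right) \left(-15 - 272\right) = \left(-31753\right) \left(-287\right) = 9113111$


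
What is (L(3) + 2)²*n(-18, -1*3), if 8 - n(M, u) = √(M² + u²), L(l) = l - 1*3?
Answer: 32 - 12*√37 ≈ -40.993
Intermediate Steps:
L(l) = -3 + l (L(l) = l - 3 = -3 + l)
n(M, u) = 8 - √(M² + u²)
(L(3) + 2)²*n(-18, -1*3) = ((-3 + 3) + 2)²*(8 - √((-18)² + (-1*3)²)) = (0 + 2)²*(8 - √(324 + (-3)²)) = 2²*(8 - √(324 + 9)) = 4*(8 - √333) = 4*(8 - 3*√37) = 32 - 12*√37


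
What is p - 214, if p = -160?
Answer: -374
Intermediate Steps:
p - 214 = -160 - 214 = -374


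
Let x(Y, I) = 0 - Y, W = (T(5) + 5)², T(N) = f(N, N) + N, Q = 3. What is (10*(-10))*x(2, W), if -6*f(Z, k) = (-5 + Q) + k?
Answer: 200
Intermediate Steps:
f(Z, k) = ⅓ - k/6 (f(Z, k) = -((-5 + 3) + k)/6 = -(-2 + k)/6 = ⅓ - k/6)
T(N) = ⅓ + 5*N/6 (T(N) = (⅓ - N/6) + N = ⅓ + 5*N/6)
W = 361/4 (W = ((⅓ + (⅚)*5) + 5)² = ((⅓ + 25/6) + 5)² = (9/2 + 5)² = (19/2)² = 361/4 ≈ 90.250)
x(Y, I) = -Y
(10*(-10))*x(2, W) = (10*(-10))*(-1*2) = -100*(-2) = 200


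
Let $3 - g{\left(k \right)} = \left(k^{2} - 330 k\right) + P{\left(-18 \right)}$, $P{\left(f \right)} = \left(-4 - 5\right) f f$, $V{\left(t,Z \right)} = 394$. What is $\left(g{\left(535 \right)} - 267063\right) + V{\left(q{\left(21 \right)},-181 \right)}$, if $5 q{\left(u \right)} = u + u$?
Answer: $-373425$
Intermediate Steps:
$q{\left(u \right)} = \frac{2 u}{5}$ ($q{\left(u \right)} = \frac{u + u}{5} = \frac{2 u}{5}$)
$P{\left(f \right)} = - 9 f^{2}$ ($P{\left(f \right)} = - 9 f f = - 9 f^{2}$)
$g{\left(k \right)} = 2919 - k^{2} + 330 k$ ($g{\left(k \right)} = 3 - \left(\left(k^{2} - 330 k\right) - 9 \left(-18\right)^{2}\right) = 3 - \left(\left(k^{2} - 330 k\right) - 2916\right) = 3 - \left(-2916 + k^{2} - 330 k\right) = 3 + \left(2916 - k^{2} + 330 k\right) = 2919 - k^{2} + 330 k$)
$\left(g{\left(535 \right)} - 267063\right) + V{\left(q{\left(21 \right)},-181 \right)} = \left(\left(2919 - 535^{2} + 330 \cdot 535\right) - 267063\right) + 394 = \left(\left(2919 - 286225 + 176550\right) - 267063\right) + 394 = \left(-106756 - 267063\right) + 394 = -373819 + 394 = -373425$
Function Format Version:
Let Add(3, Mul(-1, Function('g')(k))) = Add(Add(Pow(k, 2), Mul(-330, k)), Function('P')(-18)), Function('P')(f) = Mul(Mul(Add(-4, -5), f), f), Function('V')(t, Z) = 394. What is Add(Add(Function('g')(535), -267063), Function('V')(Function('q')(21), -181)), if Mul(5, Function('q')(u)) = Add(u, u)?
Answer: -373425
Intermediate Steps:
Function('q')(u) = Mul(Rational(2, 5), u) (Function('q')(u) = Mul(Rational(1, 5), Add(u, u)) = Mul(Rational(1, 5), Mul(2, u)) = Mul(Rational(2, 5), u))
Function('P')(f) = Mul(-9, Pow(f, 2)) (Function('P')(f) = Mul(Mul(-9, f), f) = Mul(-9, Pow(f, 2)))
Function('g')(k) = Add(2919, Mul(-1, Pow(k, 2)), Mul(330, k)) (Function('g')(k) = Add(3, Mul(-1, Add(Add(Pow(k, 2), Mul(-330, k)), Mul(-9, Pow(-18, 2))))) = Add(3, Mul(-1, Add(Add(Pow(k, 2), Mul(-330, k)), Mul(-9, 324)))) = Add(3, Mul(-1, Add(Add(Pow(k, 2), Mul(-330, k)), -2916))) = Add(3, Mul(-1, Add(-2916, Pow(k, 2), Mul(-330, k)))) = Add(3, Add(2916, Mul(-1, Pow(k, 2)), Mul(330, k))) = Add(2919, Mul(-1, Pow(k, 2)), Mul(330, k)))
Add(Add(Function('g')(535), -267063), Function('V')(Function('q')(21), -181)) = Add(Add(Add(2919, Mul(-1, Pow(535, 2)), Mul(330, 535)), -267063), 394) = Add(Add(Add(2919, Mul(-1, 286225), 176550), -267063), 394) = Add(Add(Add(2919, -286225, 176550), -267063), 394) = Add(Add(-106756, -267063), 394) = Add(-373819, 394) = -373425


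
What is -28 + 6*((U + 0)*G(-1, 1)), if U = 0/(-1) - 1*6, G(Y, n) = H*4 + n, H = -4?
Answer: 512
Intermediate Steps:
G(Y, n) = -16 + n (G(Y, n) = -4*4 + n = -16 + n)
U = -6 (U = 0*(-1) - 6 = 0 - 6 = -6)
-28 + 6*((U + 0)*G(-1, 1)) = -28 + 6*((-6 + 0)*(-16 + 1)) = -28 + 6*(-6*(-15)) = -28 + 6*90 = -28 + 540 = 512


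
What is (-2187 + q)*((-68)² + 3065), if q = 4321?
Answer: 16408326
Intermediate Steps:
(-2187 + q)*((-68)² + 3065) = (-2187 + 4321)*((-68)² + 3065) = 2134*(4624 + 3065) = 2134*7689 = 16408326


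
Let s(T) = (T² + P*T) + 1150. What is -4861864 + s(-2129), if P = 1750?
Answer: -4053823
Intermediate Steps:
s(T) = 1150 + T² + 1750*T (s(T) = (T² + 1750*T) + 1150 = 1150 + T² + 1750*T)
-4861864 + s(-2129) = -4861864 + (1150 + (-2129)² + 1750*(-2129)) = -4861864 + (1150 + 4532641 - 3725750) = -4861864 + 808041 = -4053823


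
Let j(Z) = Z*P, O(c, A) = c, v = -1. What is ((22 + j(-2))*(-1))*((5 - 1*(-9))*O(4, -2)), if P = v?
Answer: -1344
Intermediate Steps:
P = -1
j(Z) = -Z (j(Z) = Z*(-1) = -Z)
((22 + j(-2))*(-1))*((5 - 1*(-9))*O(4, -2)) = ((22 - 1*(-2))*(-1))*((5 - 1*(-9))*4) = ((22 + 2)*(-1))*((5 + 9)*4) = (24*(-1))*(14*4) = -24*56 = -1344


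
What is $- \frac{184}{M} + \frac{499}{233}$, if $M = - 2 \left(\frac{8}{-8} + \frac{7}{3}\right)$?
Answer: $\frac{16576}{233} \approx 71.142$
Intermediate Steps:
$M = - \frac{8}{3}$ ($M = - 2 \left(8 \left(- \frac{1}{8}\right) + 7 \cdot \frac{1}{3}\right) = - 2 \left(-1 + \frac{7}{3}\right) = \left(-2\right) \frac{4}{3} = - \frac{8}{3} \approx -2.6667$)
$- \frac{184}{M} + \frac{499}{233} = - \frac{184}{- \frac{8}{3}} + \frac{499}{233} = \left(-184\right) \left(- \frac{3}{8}\right) + 499 \cdot \frac{1}{233} = 69 + \frac{499}{233} = \frac{16576}{233}$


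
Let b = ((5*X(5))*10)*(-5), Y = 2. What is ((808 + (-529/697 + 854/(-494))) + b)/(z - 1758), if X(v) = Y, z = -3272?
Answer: -5259669/86595977 ≈ -0.060738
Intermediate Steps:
X(v) = 2
b = -500 (b = ((5*2)*10)*(-5) = (10*10)*(-5) = 100*(-5) = -500)
((808 + (-529/697 + 854/(-494))) + b)/(z - 1758) = ((808 + (-529/697 + 854/(-494))) - 500)/(-3272 - 1758) = ((808 + (-529*1/697 + 854*(-1/494))) - 500)/(-5030) = ((808 + (-529/697 - 427/247)) - 500)*(-1/5030) = ((808 - 428282/172159) - 500)*(-1/5030) = (138676190/172159 - 500)*(-1/5030) = (52596690/172159)*(-1/5030) = -5259669/86595977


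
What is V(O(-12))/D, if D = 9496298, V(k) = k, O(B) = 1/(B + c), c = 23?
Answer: 1/104459278 ≈ 9.5731e-9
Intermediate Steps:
O(B) = 1/(23 + B) (O(B) = 1/(B + 23) = 1/(23 + B))
V(O(-12))/D = 1/((23 - 12)*9496298) = (1/9496298)/11 = (1/11)*(1/9496298) = 1/104459278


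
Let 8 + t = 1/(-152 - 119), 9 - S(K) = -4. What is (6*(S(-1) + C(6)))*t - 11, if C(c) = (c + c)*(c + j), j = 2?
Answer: -1421507/271 ≈ -5245.4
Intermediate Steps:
S(K) = 13 (S(K) = 9 - 1*(-4) = 9 + 4 = 13)
C(c) = 2*c*(2 + c) (C(c) = (c + c)*(c + 2) = (2*c)*(2 + c) = 2*c*(2 + c))
t = -2169/271 (t = -8 + 1/(-152 - 119) = -8 + 1/(-271) = -8 - 1/271 = -2169/271 ≈ -8.0037)
(6*(S(-1) + C(6)))*t - 11 = (6*(13 + 2*6*(2 + 6)))*(-2169/271) - 11 = (6*(13 + 2*6*8))*(-2169/271) - 11 = (6*(13 + 96))*(-2169/271) - 11 = (6*109)*(-2169/271) - 11 = 654*(-2169/271) - 11 = -1418526/271 - 11 = -1421507/271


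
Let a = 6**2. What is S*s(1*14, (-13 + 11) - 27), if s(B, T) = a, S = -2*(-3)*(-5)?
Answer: -1080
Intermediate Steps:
S = -30 (S = 6*(-5) = -30)
a = 36
s(B, T) = 36
S*s(1*14, (-13 + 11) - 27) = -30*36 = -1080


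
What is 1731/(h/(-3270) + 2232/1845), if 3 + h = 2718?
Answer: 25786130/5653 ≈ 4561.5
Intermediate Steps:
h = 2715 (h = -3 + 2718 = 2715)
1731/(h/(-3270) + 2232/1845) = 1731/(2715/(-3270) + 2232/1845) = 1731/(2715*(-1/3270) + 2232*(1/1845)) = 1731/(-181/218 + 248/205) = 1731/(16959/44690) = 1731*(44690/16959) = 25786130/5653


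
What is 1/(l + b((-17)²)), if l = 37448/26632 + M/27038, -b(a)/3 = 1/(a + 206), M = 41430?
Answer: 61370115/179958979 ≈ 0.34102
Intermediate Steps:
b(a) = -3/(206 + a) (b(a) = -3/(a + 206) = -3/(206 + a))
l = 132242674/45004751 (l = 37448/26632 + 41430/27038 = 37448*(1/26632) + 41430*(1/27038) = 4681/3329 + 20715/13519 = 132242674/45004751 ≈ 2.9384)
1/(l + b((-17)²)) = 1/(132242674/45004751 - 3/(206 + (-17)²)) = 1/(132242674/45004751 - 3/(206 + 289)) = 1/(132242674/45004751 - 3/495) = 1/(132242674/45004751 - 3*1/495) = 1/(132242674/45004751 - 1/165) = 1/(179958979/61370115) = 61370115/179958979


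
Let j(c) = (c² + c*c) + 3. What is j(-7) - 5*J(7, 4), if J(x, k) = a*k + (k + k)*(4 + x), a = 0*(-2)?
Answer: -339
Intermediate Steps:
a = 0
j(c) = 3 + 2*c² (j(c) = (c² + c²) + 3 = 2*c² + 3 = 3 + 2*c²)
J(x, k) = 2*k*(4 + x) (J(x, k) = 0*k + (k + k)*(4 + x) = 0 + (2*k)*(4 + x) = 0 + 2*k*(4 + x) = 2*k*(4 + x))
j(-7) - 5*J(7, 4) = (3 + 2*(-7)²) - 10*4*(4 + 7) = (3 + 2*49) - 10*4*11 = (3 + 98) - 5*88 = 101 - 440 = -339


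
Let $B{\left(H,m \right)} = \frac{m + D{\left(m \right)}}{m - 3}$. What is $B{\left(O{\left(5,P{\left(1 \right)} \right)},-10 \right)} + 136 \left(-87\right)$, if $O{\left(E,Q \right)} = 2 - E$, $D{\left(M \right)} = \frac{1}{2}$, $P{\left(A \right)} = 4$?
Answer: $- \frac{307613}{26} \approx -11831.0$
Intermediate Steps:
$D{\left(M \right)} = \frac{1}{2}$
$B{\left(H,m \right)} = \frac{\frac{1}{2} + m}{-3 + m}$ ($B{\left(H,m \right)} = \frac{m + \frac{1}{2}}{m - 3} = \frac{\frac{1}{2} + m}{-3 + m}$)
$B{\left(O{\left(5,P{\left(1 \right)} \right)},-10 \right)} + 136 \left(-87\right) = \frac{\frac{1}{2} - 10}{-3 - 10} + 136 \left(-87\right) = \frac{1}{-13} \left(- \frac{19}{2}\right) - 11832 = \left(- \frac{1}{13}\right) \left(- \frac{19}{2}\right) - 11832 = \frac{19}{26} - 11832 = - \frac{307613}{26}$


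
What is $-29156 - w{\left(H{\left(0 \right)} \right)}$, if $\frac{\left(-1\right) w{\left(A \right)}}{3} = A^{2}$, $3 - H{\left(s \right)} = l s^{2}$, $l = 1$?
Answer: $-29129$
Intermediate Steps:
$H{\left(s \right)} = 3 - s^{2}$ ($H{\left(s \right)} = 3 - 1 s^{2} = 3 - s^{2}$)
$w{\left(A \right)} = - 3 A^{2}$
$-29156 - w{\left(H{\left(0 \right)} \right)} = -29156 - - 3 \left(3 - 0^{2}\right)^{2} = -29156 - - 3 \left(3 - 0\right)^{2} = -29156 - - 3 \left(3 + 0\right)^{2} = -29156 - - 3 \cdot 3^{2} = -29156 - \left(-3\right) 9 = -29156 - -27 = -29156 + 27 = -29129$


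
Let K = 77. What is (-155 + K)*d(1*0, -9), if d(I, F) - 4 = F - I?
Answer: 390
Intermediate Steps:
d(I, F) = 4 + F - I (d(I, F) = 4 + (F - I) = 4 + F - I)
(-155 + K)*d(1*0, -9) = (-155 + 77)*(4 - 9 - 0) = -78*(4 - 9 - 1*0) = -78*(4 - 9 + 0) = -78*(-5) = 390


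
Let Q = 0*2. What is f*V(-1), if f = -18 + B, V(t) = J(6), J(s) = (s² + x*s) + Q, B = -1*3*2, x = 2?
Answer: -1152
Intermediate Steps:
Q = 0
B = -6 (B = -3*2 = -6)
J(s) = s² + 2*s (J(s) = (s² + 2*s) + 0 = s² + 2*s)
V(t) = 48 (V(t) = 6*(2 + 6) = 6*8 = 48)
f = -24 (f = -18 - 6 = -24)
f*V(-1) = -24*48 = -1152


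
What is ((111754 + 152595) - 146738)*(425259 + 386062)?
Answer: 95420274131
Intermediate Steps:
((111754 + 152595) - 146738)*(425259 + 386062) = (264349 - 146738)*811321 = 117611*811321 = 95420274131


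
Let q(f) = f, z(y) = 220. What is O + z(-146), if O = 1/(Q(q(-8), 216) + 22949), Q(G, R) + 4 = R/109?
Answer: 550268729/2501221 ≈ 220.00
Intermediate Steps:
Q(G, R) = -4 + R/109
O = 109/2501221 (O = 1/((-4 + (1/109)*216) + 22949) = 1/((-4 + 216/109) + 22949) = 1/(-220/109 + 22949) = 1/(2501221/109) = 109/2501221 ≈ 4.3579e-5)
O + z(-146) = 109/2501221 + 220 = 550268729/2501221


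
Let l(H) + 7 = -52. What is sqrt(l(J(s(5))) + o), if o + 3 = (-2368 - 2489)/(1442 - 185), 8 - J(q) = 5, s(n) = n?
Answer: I*sqrt(11563143)/419 ≈ 8.1157*I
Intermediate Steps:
J(q) = 3 (J(q) = 8 - 1*5 = 8 - 5 = 3)
o = -2876/419 (o = -3 + (-2368 - 2489)/(1442 - 185) = -3 - 4857/1257 = -3 - 4857*1/1257 = -3 - 1619/419 = -2876/419 ≈ -6.8640)
l(H) = -59 (l(H) = -7 - 52 = -59)
sqrt(l(J(s(5))) + o) = sqrt(-59 - 2876/419) = sqrt(-27597/419) = I*sqrt(11563143)/419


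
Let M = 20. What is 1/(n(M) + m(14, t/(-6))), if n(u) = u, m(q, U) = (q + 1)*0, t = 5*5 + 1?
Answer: 1/20 ≈ 0.050000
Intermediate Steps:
t = 26 (t = 25 + 1 = 26)
m(q, U) = 0 (m(q, U) = (1 + q)*0 = 0)
1/(n(M) + m(14, t/(-6))) = 1/(20 + 0) = 1/20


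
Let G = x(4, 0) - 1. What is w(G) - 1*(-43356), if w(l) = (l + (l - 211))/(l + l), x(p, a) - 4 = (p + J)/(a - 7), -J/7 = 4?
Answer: 3900653/90 ≈ 43341.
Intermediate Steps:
J = -28 (J = -7*4 = -28)
x(p, a) = 4 + (-28 + p)/(-7 + a) (x(p, a) = 4 + (p - 28)/(a - 7) = 4 + (-28 + p)/(-7 + a))
G = 45/7 (G = (-56 + 4 + 4*0)/(-7 + 0) - 1 = (-56 + 4 + 0)/(-7) - 1 = -⅐*(-52) - 1 = 52/7 - 1 = 45/7 ≈ 6.4286)
w(l) = (-211 + 2*l)/(2*l) (w(l) = (l + (-211 + l))/((2*l)) = (-211 + 2*l)*(1/(2*l)) = (-211 + 2*l)/(2*l))
w(G) - 1*(-43356) = (-211/2 + 45/7)/(45/7) - 1*(-43356) = (7/45)*(-1387/14) + 43356 = -1387/90 + 43356 = 3900653/90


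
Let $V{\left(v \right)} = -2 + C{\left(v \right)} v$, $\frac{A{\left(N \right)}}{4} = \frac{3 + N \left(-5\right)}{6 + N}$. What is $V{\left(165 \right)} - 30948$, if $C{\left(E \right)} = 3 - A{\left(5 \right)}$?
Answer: $-29135$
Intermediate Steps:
$A{\left(N \right)} = \frac{4 \left(3 - 5 N\right)}{6 + N}$ ($A{\left(N \right)} = 4 \frac{3 + N \left(-5\right)}{6 + N} = 4 \frac{3 - 5 N}{6 + N} = \frac{4 \left(3 - 5 N\right)}{6 + N}$)
$C{\left(E \right)} = 11$ ($C{\left(E \right)} = 3 - \frac{4 \left(3 - 25\right)}{6 + 5} = 3 - \frac{4 \left(3 - 25\right)}{11} = 3 - 4 \cdot \frac{1}{11} \left(-22\right) = 3 - -8 = 3 + 8 = 11$)
$V{\left(v \right)} = -2 + 11 v$
$V{\left(165 \right)} - 30948 = \left(-2 + 11 \cdot 165\right) - 30948 = \left(-2 + 1815\right) - 30948 = 1813 - 30948 = -29135$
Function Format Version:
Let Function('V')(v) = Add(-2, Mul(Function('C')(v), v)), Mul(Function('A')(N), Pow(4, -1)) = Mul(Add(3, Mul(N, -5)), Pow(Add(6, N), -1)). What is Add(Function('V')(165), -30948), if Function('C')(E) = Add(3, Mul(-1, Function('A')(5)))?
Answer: -29135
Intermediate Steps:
Function('A')(N) = Mul(4, Pow(Add(6, N), -1), Add(3, Mul(-5, N))) (Function('A')(N) = Mul(4, Mul(Add(3, Mul(N, -5)), Pow(Add(6, N), -1))) = Mul(4, Mul(Add(3, Mul(-5, N)), Pow(Add(6, N), -1))) = Mul(4, Mul(Pow(Add(6, N), -1), Add(3, Mul(-5, N)))) = Mul(4, Pow(Add(6, N), -1), Add(3, Mul(-5, N))))
Function('C')(E) = 11 (Function('C')(E) = Add(3, Mul(-1, Mul(4, Pow(Add(6, 5), -1), Add(3, Mul(-5, 5))))) = Add(3, Mul(-1, Mul(4, Pow(11, -1), Add(3, -25)))) = Add(3, Mul(-1, Mul(4, Rational(1, 11), -22))) = Add(3, Mul(-1, -8)) = Add(3, 8) = 11)
Function('V')(v) = Add(-2, Mul(11, v))
Add(Function('V')(165), -30948) = Add(Add(-2, Mul(11, 165)), -30948) = Add(Add(-2, 1815), -30948) = Add(1813, -30948) = -29135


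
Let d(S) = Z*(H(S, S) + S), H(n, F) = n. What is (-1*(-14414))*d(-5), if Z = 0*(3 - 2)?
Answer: 0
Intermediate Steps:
Z = 0 (Z = 0*1 = 0)
d(S) = 0 (d(S) = 0*(S + S) = 0*(2*S) = 0)
(-1*(-14414))*d(-5) = -1*(-14414)*0 = 14414*0 = 0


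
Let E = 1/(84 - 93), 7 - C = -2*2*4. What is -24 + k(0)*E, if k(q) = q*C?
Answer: -24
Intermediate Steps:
C = 23 (C = 7 - (-2*2)*4 = 7 - (-4)*4 = 7 - 1*(-16) = 7 + 16 = 23)
k(q) = 23*q (k(q) = q*23 = 23*q)
E = -1/9 (E = 1/(-9) = -1/9 ≈ -0.11111)
-24 + k(0)*E = -24 + (23*0)*(-1/9) = -24 + 0*(-1/9) = -24 + 0 = -24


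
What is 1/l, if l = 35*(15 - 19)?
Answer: -1/140 ≈ -0.0071429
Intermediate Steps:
l = -140 (l = 35*(-4) = -140)
1/l = 1/(-140) = -1/140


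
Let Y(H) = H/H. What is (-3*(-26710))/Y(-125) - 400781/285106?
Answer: 22845142999/285106 ≈ 80129.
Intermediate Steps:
Y(H) = 1
(-3*(-26710))/Y(-125) - 400781/285106 = -3*(-26710)/1 - 400781/285106 = 80130*1 - 400781*1/285106 = 80130 - 400781/285106 = 22845142999/285106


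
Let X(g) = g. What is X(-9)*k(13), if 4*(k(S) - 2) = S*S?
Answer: -1593/4 ≈ -398.25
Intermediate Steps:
k(S) = 2 + S²/4 (k(S) = 2 + (S*S)/4 = 2 + S²/4)
X(-9)*k(13) = -9*(2 + (¼)*13²) = -9*(2 + (¼)*169) = -9*(2 + 169/4) = -9*177/4 = -1593/4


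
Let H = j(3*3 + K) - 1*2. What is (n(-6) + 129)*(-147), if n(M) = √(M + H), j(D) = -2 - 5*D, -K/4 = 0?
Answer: -18963 - 147*I*√55 ≈ -18963.0 - 1090.2*I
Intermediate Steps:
K = 0 (K = -4*0 = 0)
j(D) = -2 - 5*D
H = -49 (H = (-2 - 5*(3*3 + 0)) - 1*2 = (-2 - 5*(9 + 0)) - 2 = (-2 - 5*9) - 2 = (-2 - 45) - 2 = -47 - 2 = -49)
n(M) = √(-49 + M) (n(M) = √(M - 49) = √(-49 + M))
(n(-6) + 129)*(-147) = (√(-49 - 6) + 129)*(-147) = (√(-55) + 129)*(-147) = (I*√55 + 129)*(-147) = (129 + I*√55)*(-147) = -18963 - 147*I*√55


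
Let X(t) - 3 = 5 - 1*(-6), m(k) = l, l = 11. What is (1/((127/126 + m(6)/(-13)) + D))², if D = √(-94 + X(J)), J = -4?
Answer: 2683044/(265 + 6552*I*√5)² ≈ -0.012488 - 0.0004519*I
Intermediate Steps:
m(k) = 11
X(t) = 14 (X(t) = 3 + (5 - 1*(-6)) = 3 + (5 + 6) = 3 + 11 = 14)
D = 4*I*√5 (D = √(-94 + 14) = √(-80) = 4*I*√5 ≈ 8.9443*I)
(1/((127/126 + m(6)/(-13)) + D))² = (1/((127/126 + 11/(-13)) + 4*I*√5))² = (1/((127*(1/126) + 11*(-1/13)) + 4*I*√5))² = (1/((127/126 - 11/13) + 4*I*√5))² = (1/(265/1638 + 4*I*√5))² = (265/1638 + 4*I*√5)⁻²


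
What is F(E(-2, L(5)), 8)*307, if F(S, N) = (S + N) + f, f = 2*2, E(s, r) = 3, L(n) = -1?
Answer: 4605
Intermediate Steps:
f = 4
F(S, N) = 4 + N + S (F(S, N) = (S + N) + 4 = (N + S) + 4 = 4 + N + S)
F(E(-2, L(5)), 8)*307 = (4 + 8 + 3)*307 = 15*307 = 4605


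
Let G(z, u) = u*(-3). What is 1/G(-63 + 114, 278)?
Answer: -1/834 ≈ -0.0011990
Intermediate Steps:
G(z, u) = -3*u
1/G(-63 + 114, 278) = 1/(-3*278) = 1/(-834) = -1/834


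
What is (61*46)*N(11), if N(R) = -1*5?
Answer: -14030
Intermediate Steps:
N(R) = -5
(61*46)*N(11) = (61*46)*(-5) = 2806*(-5) = -14030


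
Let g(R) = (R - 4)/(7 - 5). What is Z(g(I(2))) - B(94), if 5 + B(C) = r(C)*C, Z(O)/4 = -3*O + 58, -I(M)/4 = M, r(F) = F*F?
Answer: -830275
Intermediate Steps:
r(F) = F²
I(M) = -4*M
g(R) = -2 + R/2 (g(R) = (-4 + R)/2 = (-4 + R)*(½) = -2 + R/2)
Z(O) = 232 - 12*O (Z(O) = 4*(-3*O + 58) = 4*(58 - 3*O) = 232 - 12*O)
B(C) = -5 + C³ (B(C) = -5 + C²*C = -5 + C³)
Z(g(I(2))) - B(94) = (232 - 12*(-2 + (-4*2)/2)) - (-5 + 94³) = (232 - 12*(-2 + (½)*(-8))) - (-5 + 830584) = (232 - 12*(-2 - 4)) - 1*830579 = (232 - 12*(-6)) - 830579 = (232 + 72) - 830579 = 304 - 830579 = -830275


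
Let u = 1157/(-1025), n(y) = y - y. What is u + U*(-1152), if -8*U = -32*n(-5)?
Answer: -1157/1025 ≈ -1.1288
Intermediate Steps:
n(y) = 0
u = -1157/1025 (u = 1157*(-1/1025) = -1157/1025 ≈ -1.1288)
U = 0 (U = -(-4)*0 = -1/8*0 = 0)
u + U*(-1152) = -1157/1025 + 0*(-1152) = -1157/1025 + 0 = -1157/1025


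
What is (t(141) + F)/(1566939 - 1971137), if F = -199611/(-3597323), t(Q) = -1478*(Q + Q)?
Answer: 1499349637497/1454030761954 ≈ 1.0312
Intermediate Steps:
t(Q) = -2956*Q
F = 199611/3597323 (F = -199611*(-1/3597323) = 199611/3597323 ≈ 0.055489)
(t(141) + F)/(1566939 - 1971137) = (-2956*141 + 199611/3597323)/(1566939 - 1971137) = (-416796 + 199611/3597323)/(-404198) = -1499349637497/3597323*(-1/404198) = 1499349637497/1454030761954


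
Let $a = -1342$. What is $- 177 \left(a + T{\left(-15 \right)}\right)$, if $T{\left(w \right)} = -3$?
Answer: $238065$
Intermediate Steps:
$- 177 \left(a + T{\left(-15 \right)}\right) = - 177 \left(-1342 - 3\right) = \left(-177\right) \left(-1345\right) = 238065$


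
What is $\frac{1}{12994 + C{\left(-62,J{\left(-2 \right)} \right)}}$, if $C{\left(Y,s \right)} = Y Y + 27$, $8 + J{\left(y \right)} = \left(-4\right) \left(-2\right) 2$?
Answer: $\frac{1}{16865} \approx 5.9294 \cdot 10^{-5}$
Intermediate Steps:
$J{\left(y \right)} = 8$ ($J{\left(y \right)} = -8 + \left(-4\right) \left(-2\right) 2 = -8 + 8 \cdot 2 = -8 + 16 = 8$)
$C{\left(Y,s \right)} = 27 + Y^{2}$ ($C{\left(Y,s \right)} = Y^{2} + 27 = 27 + Y^{2}$)
$\frac{1}{12994 + C{\left(-62,J{\left(-2 \right)} \right)}} = \frac{1}{12994 + \left(27 + \left(-62\right)^{2}\right)} = \frac{1}{12994 + \left(27 + 3844\right)} = \frac{1}{12994 + 3871} = \frac{1}{16865}$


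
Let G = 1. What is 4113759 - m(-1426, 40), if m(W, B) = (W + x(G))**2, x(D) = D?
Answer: 2083134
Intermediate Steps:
m(W, B) = (1 + W)**2 (m(W, B) = (W + 1)**2 = (1 + W)**2)
4113759 - m(-1426, 40) = 4113759 - (1 - 1426)**2 = 4113759 - 1*(-1425)**2 = 4113759 - 1*2030625 = 4113759 - 2030625 = 2083134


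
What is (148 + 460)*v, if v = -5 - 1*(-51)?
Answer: 27968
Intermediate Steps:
v = 46 (v = -5 + 51 = 46)
(148 + 460)*v = (148 + 460)*46 = 608*46 = 27968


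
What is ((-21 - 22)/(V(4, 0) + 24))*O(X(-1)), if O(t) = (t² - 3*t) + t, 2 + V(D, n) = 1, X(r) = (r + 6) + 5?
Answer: -3440/23 ≈ -149.57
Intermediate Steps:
X(r) = 11 + r (X(r) = (6 + r) + 5 = 11 + r)
V(D, n) = -1 (V(D, n) = -2 + 1 = -1)
O(t) = t² - 2*t
((-21 - 22)/(V(4, 0) + 24))*O(X(-1)) = ((-21 - 22)/(-1 + 24))*((11 - 1)*(-2 + (11 - 1))) = (-43/23)*(10*(-2 + 10)) = (-43*1/23)*(10*8) = -43/23*80 = -3440/23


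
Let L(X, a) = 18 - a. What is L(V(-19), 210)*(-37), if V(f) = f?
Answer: 7104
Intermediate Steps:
L(V(-19), 210)*(-37) = (18 - 1*210)*(-37) = (18 - 210)*(-37) = -192*(-37) = 7104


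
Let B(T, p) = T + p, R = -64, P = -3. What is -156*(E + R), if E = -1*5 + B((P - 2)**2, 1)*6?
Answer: -13572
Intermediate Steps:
E = 151 (E = -1*5 + ((-3 - 2)**2 + 1)*6 = -5 + ((-5)**2 + 1)*6 = -5 + (25 + 1)*6 = -5 + 26*6 = -5 + 156 = 151)
-156*(E + R) = -156*(151 - 64) = -156*87 = -13572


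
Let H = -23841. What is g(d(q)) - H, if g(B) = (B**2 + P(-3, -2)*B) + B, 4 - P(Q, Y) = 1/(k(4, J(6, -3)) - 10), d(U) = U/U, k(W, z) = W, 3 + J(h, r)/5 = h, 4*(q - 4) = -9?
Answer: 143083/6 ≈ 23847.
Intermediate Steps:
q = 7/4 (q = 4 + (1/4)*(-9) = 4 - 9/4 = 7/4 ≈ 1.7500)
J(h, r) = -15 + 5*h
d(U) = 1
P(Q, Y) = 25/6 (P(Q, Y) = 4 - 1/(4 - 10) = 4 - 1/(-6) = 4 - 1*(-1/6) = 4 + 1/6 = 25/6)
g(B) = B**2 + 31*B/6 (g(B) = (B**2 + 25*B/6) + B = B**2 + 31*B/6)
g(d(q)) - H = (1/6)*1*(31 + 6*1) - 1*(-23841) = (1/6)*1*(31 + 6) + 23841 = (1/6)*1*37 + 23841 = 37/6 + 23841 = 143083/6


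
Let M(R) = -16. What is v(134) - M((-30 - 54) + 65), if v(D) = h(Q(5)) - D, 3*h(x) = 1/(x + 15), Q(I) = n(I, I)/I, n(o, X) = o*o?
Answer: -7079/60 ≈ -117.98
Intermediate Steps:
n(o, X) = o**2
Q(I) = I (Q(I) = I**2/I = I)
h(x) = 1/(3*(15 + x)) (h(x) = 1/(3*(x + 15)) = 1/(3*(15 + x)))
v(D) = 1/60 - D (v(D) = 1/(3*(15 + 5)) - D = (1/3)/20 - D = (1/3)*(1/20) - D = 1/60 - D)
v(134) - M((-30 - 54) + 65) = (1/60 - 1*134) - 1*(-16) = (1/60 - 134) + 16 = -8039/60 + 16 = -7079/60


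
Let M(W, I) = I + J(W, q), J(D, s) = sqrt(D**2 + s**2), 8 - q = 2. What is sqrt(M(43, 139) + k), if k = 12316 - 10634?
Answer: sqrt(1821 + sqrt(1885)) ≈ 43.179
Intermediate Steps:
q = 6 (q = 8 - 1*2 = 8 - 2 = 6)
k = 1682
M(W, I) = I + sqrt(36 + W**2) (M(W, I) = I + sqrt(W**2 + 6**2) = I + sqrt(W**2 + 36) = I + sqrt(36 + W**2))
sqrt(M(43, 139) + k) = sqrt((139 + sqrt(36 + 43**2)) + 1682) = sqrt((139 + sqrt(36 + 1849)) + 1682) = sqrt((139 + sqrt(1885)) + 1682) = sqrt(1821 + sqrt(1885))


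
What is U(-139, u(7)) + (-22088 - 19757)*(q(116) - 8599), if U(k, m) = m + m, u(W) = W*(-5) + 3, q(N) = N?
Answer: 354971071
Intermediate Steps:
u(W) = 3 - 5*W (u(W) = -5*W + 3 = 3 - 5*W)
U(k, m) = 2*m
U(-139, u(7)) + (-22088 - 19757)*(q(116) - 8599) = 2*(3 - 5*7) + (-22088 - 19757)*(116 - 8599) = 2*(3 - 35) - 41845*(-8483) = 2*(-32) + 354971135 = -64 + 354971135 = 354971071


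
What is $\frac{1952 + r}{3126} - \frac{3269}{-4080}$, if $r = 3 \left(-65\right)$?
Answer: $\frac{2897909}{2125680} \approx 1.3633$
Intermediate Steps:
$r = -195$
$\frac{1952 + r}{3126} - \frac{3269}{-4080} = \frac{1952 - 195}{3126} - \frac{3269}{-4080} = 1757 \cdot \frac{1}{3126} - - \frac{3269}{4080} = \frac{1757}{3126} + \frac{3269}{4080} = \frac{2897909}{2125680}$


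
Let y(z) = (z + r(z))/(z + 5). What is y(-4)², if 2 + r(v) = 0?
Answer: 36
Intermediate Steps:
r(v) = -2 (r(v) = -2 + 0 = -2)
y(z) = (-2 + z)/(5 + z) (y(z) = (z - 2)/(z + 5) = (-2 + z)/(5 + z))
y(-4)² = ((-2 - 4)/(5 - 4))² = (-6/1)² = (1*(-6))² = (-6)² = 36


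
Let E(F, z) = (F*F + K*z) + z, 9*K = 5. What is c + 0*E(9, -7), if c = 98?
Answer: 98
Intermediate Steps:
K = 5/9 (K = (⅑)*5 = 5/9 ≈ 0.55556)
E(F, z) = F² + 14*z/9 (E(F, z) = (F*F + 5*z/9) + z = (F² + 5*z/9) + z = F² + 14*z/9)
c + 0*E(9, -7) = 98 + 0*(9² + (14/9)*(-7)) = 98 + 0*(81 - 98/9) = 98 + 0*(631/9) = 98 + 0 = 98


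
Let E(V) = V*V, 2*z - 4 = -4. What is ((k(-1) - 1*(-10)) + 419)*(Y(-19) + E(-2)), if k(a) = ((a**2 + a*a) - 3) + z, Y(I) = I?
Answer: -6420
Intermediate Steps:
z = 0 (z = 2 + (1/2)*(-4) = 2 - 2 = 0)
E(V) = V**2
k(a) = -3 + 2*a**2 (k(a) = ((a**2 + a*a) - 3) + 0 = ((a**2 + a**2) - 3) + 0 = (2*a**2 - 3) + 0 = (-3 + 2*a**2) + 0 = -3 + 2*a**2)
((k(-1) - 1*(-10)) + 419)*(Y(-19) + E(-2)) = (((-3 + 2*(-1)**2) - 1*(-10)) + 419)*(-19 + (-2)**2) = (((-3 + 2*1) + 10) + 419)*(-19 + 4) = (((-3 + 2) + 10) + 419)*(-15) = ((-1 + 10) + 419)*(-15) = (9 + 419)*(-15) = 428*(-15) = -6420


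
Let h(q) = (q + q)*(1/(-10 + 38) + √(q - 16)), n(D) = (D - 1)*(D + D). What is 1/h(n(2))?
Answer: 7/18818 - 196*I*√3/9409 ≈ 0.00037198 - 0.036081*I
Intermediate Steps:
n(D) = 2*D*(-1 + D) (n(D) = (-1 + D)*(2*D) = 2*D*(-1 + D))
h(q) = 2*q*(1/28 + √(-16 + q)) (h(q) = (2*q)*(1/28 + √(-16 + q)) = 2*q*(1/28 + √(-16 + q)))
1/h(n(2)) = 1/((2*2*(-1 + 2))*(1 + 28*√(-16 + 2*2*(-1 + 2)))/14) = 1/((2*2*1)*(1 + 28*√(-16 + 2*2*1))/14) = 1/((1/14)*4*(1 + 28*√(-16 + 4))) = 1/((1/14)*4*(1 + 28*√(-12))) = 1/((1/14)*4*(1 + 28*(2*I*√3))) = 1/((1/14)*4*(1 + 56*I*√3)) = 1/(2/7 + 16*I*√3)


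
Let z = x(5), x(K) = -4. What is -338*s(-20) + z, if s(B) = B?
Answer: 6756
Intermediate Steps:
z = -4
-338*s(-20) + z = -338*(-20) - 4 = 6760 - 4 = 6756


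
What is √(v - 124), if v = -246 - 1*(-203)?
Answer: I*√167 ≈ 12.923*I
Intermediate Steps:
v = -43 (v = -246 + 203 = -43)
√(v - 124) = √(-43 - 124) = √(-167) = I*√167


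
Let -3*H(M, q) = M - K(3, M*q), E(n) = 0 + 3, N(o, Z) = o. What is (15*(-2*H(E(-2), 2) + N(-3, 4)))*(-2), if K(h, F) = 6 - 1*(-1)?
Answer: 170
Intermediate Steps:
E(n) = 3
K(h, F) = 7 (K(h, F) = 6 + 1 = 7)
H(M, q) = 7/3 - M/3 (H(M, q) = -(M - 1*7)/3 = -(M - 7)/3 = -(-7 + M)/3 = 7/3 - M/3)
(15*(-2*H(E(-2), 2) + N(-3, 4)))*(-2) = (15*(-2*(7/3 - ⅓*3) - 3))*(-2) = (15*(-2*(7/3 - 1) - 3))*(-2) = (15*(-2*4/3 - 3))*(-2) = (15*(-8/3 - 3))*(-2) = (15*(-17/3))*(-2) = -85*(-2) = 170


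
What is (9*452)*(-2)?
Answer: -8136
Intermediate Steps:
(9*452)*(-2) = 4068*(-2) = -8136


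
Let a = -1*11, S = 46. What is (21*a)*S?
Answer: -10626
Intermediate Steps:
a = -11
(21*a)*S = (21*(-11))*46 = -231*46 = -10626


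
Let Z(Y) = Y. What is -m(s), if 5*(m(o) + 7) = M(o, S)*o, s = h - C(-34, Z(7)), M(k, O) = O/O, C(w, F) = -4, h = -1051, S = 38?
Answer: 1082/5 ≈ 216.40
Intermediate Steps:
M(k, O) = 1
s = -1047 (s = -1051 - 1*(-4) = -1051 + 4 = -1047)
m(o) = -7 + o/5 (m(o) = -7 + (1*o)/5 = -7 + o/5)
-m(s) = -(-7 + (1/5)*(-1047)) = -(-7 - 1047/5) = -1*(-1082/5) = 1082/5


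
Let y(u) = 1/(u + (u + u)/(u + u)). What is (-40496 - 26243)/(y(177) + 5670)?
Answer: -11879542/1009261 ≈ -11.771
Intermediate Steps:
y(u) = 1/(1 + u) (y(u) = 1/(u + (2*u)/((2*u))) = 1/(u + (2*u)*(1/(2*u))) = 1/(u + 1) = 1/(1 + u))
(-40496 - 26243)/(y(177) + 5670) = (-40496 - 26243)/(1/(1 + 177) + 5670) = -66739/(1/178 + 5670) = -66739/1009261/178 = -66739*178/1009261 = -11879542/1009261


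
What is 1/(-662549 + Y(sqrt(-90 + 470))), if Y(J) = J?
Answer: -34871/23103746159 - 2*sqrt(95)/438971177021 ≈ -1.5094e-6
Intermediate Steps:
1/(-662549 + Y(sqrt(-90 + 470))) = 1/(-662549 + sqrt(-90 + 470)) = 1/(-662549 + sqrt(380)) = 1/(-662549 + 2*sqrt(95))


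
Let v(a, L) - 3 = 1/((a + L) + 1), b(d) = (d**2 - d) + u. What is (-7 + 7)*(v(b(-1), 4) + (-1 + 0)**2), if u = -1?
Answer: 0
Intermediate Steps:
b(d) = -1 + d**2 - d (b(d) = (d**2 - d) - 1 = -1 + d**2 - d)
v(a, L) = 3 + 1/(1 + L + a) (v(a, L) = 3 + 1/((a + L) + 1) = 3 + 1/((L + a) + 1) = 3 + 1/(1 + L + a))
(-7 + 7)*(v(b(-1), 4) + (-1 + 0)**2) = (-7 + 7)*((4 + 3*4 + 3*(-1 + (-1)**2 - 1*(-1)))/(1 + 4 + (-1 + (-1)**2 - 1*(-1))) + (-1 + 0)**2) = 0*((4 + 12 + 3*(-1 + 1 + 1))/(1 + 4 + (-1 + 1 + 1)) + (-1)**2) = 0*((4 + 12 + 3*1)/(1 + 4 + 1) + 1) = 0*((4 + 12 + 3)/6 + 1) = 0*((1/6)*19 + 1) = 0*(19/6 + 1) = 0*(25/6) = 0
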